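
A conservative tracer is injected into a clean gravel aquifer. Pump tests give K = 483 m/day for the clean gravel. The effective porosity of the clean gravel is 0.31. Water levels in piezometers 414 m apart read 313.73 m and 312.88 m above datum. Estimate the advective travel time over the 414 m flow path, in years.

0.354

Hydraulic gradient i = (313.73 − 312.88) / 414 = 0.85 / 414 = 0.002053.
Darcy flux q = K · i = 483.0 × 0.002053 = 0.9917 m/day.
Seepage velocity v = q / n_e = 0.9917 / 0.31 = 3.199 m/day.
Travel time t = L / v = 414 / 3.199 = 129.4 days = 0.3543 years.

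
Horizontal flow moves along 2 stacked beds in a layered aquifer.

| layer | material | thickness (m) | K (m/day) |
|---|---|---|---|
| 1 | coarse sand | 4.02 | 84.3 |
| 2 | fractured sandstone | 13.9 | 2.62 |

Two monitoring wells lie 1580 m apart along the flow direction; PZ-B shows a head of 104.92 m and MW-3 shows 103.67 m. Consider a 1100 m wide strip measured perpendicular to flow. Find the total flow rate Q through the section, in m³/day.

Flow is parallel to layering, so each bed carries its own Darcy discharge and the transmissivities add.
Σ(K_i·b_i) = 84.3×4.02 + 2.62×13.9 = 375.3 m²/day.
Hydraulic gradient i = (104.92 − 103.67) / 1580 = 1.25 / 1580 = 0.0007911.
Q = Σ(K_i·b_i) · W · i = 375.3 × 1100 × 0.0007911 = 326.6 m³/day.

327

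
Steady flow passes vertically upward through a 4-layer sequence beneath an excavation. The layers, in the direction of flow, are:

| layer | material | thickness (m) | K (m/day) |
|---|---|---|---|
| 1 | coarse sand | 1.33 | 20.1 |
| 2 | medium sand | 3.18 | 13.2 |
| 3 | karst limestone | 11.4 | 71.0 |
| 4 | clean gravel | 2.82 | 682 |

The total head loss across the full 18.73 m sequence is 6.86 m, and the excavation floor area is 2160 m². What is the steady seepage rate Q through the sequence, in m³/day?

Flow is perpendicular to layering, so the layers act in series and the equivalent K is the thickness-weighted harmonic mean.
Total thickness L = 1.33 + 3.18 + 11.4 + 2.82 = 18.73 m.
Σ(b_i/K_i) = 1.33/20.1 + 3.18/13.2 + 11.4/71.0 + 2.82/682 = 0.4718 d.
K_eq = L / Σ(b_i/K_i) = 18.73 / 0.4718 = 39.70 m/day.
Q = K_eq · A · (Δh/L) = 39.70 × 2160 × (6.86/18.73) = 31408 m³/day.

31400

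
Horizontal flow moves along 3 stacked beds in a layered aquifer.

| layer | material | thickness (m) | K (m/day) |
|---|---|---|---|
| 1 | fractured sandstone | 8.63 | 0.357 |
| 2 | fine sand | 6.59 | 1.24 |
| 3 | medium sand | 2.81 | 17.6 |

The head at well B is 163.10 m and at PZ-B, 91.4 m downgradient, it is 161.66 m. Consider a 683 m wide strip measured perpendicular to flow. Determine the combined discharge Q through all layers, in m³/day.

Flow is parallel to layering, so each bed carries its own Darcy discharge and the transmissivities add.
Σ(K_i·b_i) = 0.357×8.63 + 1.24×6.59 + 17.6×2.81 = 60.71 m²/day.
Hydraulic gradient i = (163.10 − 161.66) / 91.4 = 1.44 / 91.4 = 0.01575.
Q = Σ(K_i·b_i) · W · i = 60.71 × 683 × 0.01575 = 653.3 m³/day.

653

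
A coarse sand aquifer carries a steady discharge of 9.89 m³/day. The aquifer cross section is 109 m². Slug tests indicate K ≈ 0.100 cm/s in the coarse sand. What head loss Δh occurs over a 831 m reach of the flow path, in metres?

Convert K: 0.100 cm/s × 864 = 86.40 m/day.
From Q = K·A·i, i = Q / (K·A) = 9.89 / (86.40 × 109.0) = 0.001050.
Head loss Δh = i · L = 0.001050 × 831 = 0.8727 m.

0.873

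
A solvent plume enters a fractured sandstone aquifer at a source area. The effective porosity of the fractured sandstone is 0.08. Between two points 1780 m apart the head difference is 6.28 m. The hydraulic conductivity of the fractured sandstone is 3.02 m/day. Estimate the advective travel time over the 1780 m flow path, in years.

Hydraulic gradient i = Δh / L = 6.28 / 1780 = 0.003528.
Darcy flux q = K · i = 3.020 × 0.003528 = 0.01065 m/day.
Seepage velocity v = q / n_e = 0.01065 / 0.08 = 0.1332 m/day.
Travel time t = L / v = 1780 / 0.1332 = 13365 days = 36.59 years.

36.6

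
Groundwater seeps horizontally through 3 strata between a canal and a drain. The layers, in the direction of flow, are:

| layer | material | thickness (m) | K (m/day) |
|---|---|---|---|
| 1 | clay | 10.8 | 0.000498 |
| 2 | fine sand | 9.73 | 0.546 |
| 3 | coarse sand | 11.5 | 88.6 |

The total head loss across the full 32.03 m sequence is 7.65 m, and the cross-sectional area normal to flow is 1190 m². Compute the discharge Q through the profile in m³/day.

0.419

Flow is perpendicular to layering, so the layers act in series and the equivalent K is the thickness-weighted harmonic mean.
Total thickness L = 10.8 + 9.73 + 11.5 = 32.03 m.
Σ(b_i/K_i) = 10.8/0.000498 + 9.73/0.546 + 11.5/88.6 = 21705 d.
K_eq = L / Σ(b_i/K_i) = 32.03 / 21705 = 0.001476 m/day.
Q = K_eq · A · (Δh/L) = 0.001476 × 1190 × (7.65/32.03) = 0.4194 m³/day.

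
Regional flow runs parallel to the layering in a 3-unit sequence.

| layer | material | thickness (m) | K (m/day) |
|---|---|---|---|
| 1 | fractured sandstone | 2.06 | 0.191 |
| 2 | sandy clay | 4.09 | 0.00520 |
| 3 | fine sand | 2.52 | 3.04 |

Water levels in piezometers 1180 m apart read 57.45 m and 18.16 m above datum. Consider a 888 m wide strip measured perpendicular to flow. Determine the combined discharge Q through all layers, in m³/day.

Flow is parallel to layering, so each bed carries its own Darcy discharge and the transmissivities add.
Σ(K_i·b_i) = 0.191×2.06 + 0.00520×4.09 + 3.04×2.52 = 8.076 m²/day.
Hydraulic gradient i = (57.45 − 18.16) / 1180 = 39.29 / 1180 = 0.03330.
Q = Σ(K_i·b_i) · W · i = 8.076 × 888 × 0.03330 = 238.8 m³/day.

239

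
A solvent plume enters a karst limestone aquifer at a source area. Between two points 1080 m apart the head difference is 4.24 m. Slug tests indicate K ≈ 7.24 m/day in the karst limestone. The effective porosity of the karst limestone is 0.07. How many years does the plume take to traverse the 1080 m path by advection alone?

7.28

Hydraulic gradient i = Δh / L = 4.24 / 1080 = 0.003926.
Darcy flux q = K · i = 7.240 × 0.003926 = 0.02842 m/day.
Seepage velocity v = q / n_e = 0.02842 / 0.07 = 0.4061 m/day.
Travel time t = L / v = 1080 / 0.4061 = 2660 days = 7.282 years.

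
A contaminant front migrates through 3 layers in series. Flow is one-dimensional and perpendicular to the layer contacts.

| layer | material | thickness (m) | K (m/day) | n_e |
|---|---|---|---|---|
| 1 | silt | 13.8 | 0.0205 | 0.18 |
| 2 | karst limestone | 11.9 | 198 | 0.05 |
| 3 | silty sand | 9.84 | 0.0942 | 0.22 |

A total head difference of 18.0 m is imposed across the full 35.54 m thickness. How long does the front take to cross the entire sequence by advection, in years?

With flow normal to the layers, continuity requires the same specific discharge q through every layer.
Σ(b_i/K_i) = 13.8/0.0205 + 11.9/198 + 9.84/0.0942 = 777.7 d.
q = Δh / Σ(b_i/K_i) = 18.0 / 777.7 = 0.02315 m/day.
In each layer the seepage velocity is v_i = q/n_i, so the layer transit time is t_i = b_i·n_i / q:
  layer 1 (silt): t_1 = 13.8 × 0.18 / 0.02315 = 107.3 d
  layer 2 (karst limestone): t_2 = 11.9 × 0.05 / 0.02315 = 25.71 d
  layer 3 (silty sand): t_3 = 9.84 × 0.22 / 0.02315 = 93.53 d
Total t = Σ t_i = 226.6 days = 0.6203 years.

0.620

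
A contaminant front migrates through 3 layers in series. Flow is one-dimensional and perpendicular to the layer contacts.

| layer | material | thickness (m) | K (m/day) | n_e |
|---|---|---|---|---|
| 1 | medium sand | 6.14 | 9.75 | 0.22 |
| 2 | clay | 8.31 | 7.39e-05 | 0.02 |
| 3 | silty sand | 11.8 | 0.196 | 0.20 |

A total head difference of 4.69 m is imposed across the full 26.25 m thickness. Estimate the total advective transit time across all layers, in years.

255

With flow normal to the layers, continuity requires the same specific discharge q through every layer.
Σ(b_i/K_i) = 6.14/9.75 + 8.31/7.39e-05 + 11.8/0.196 = 1.125e+05 d.
q = Δh / Σ(b_i/K_i) = 4.69 / 1.125e+05 = 4.169e-05 m/day.
In each layer the seepage velocity is v_i = q/n_i, so the layer transit time is t_i = b_i·n_i / q:
  layer 1 (medium sand): t_1 = 6.14 × 0.22 / 4.169e-05 = 32405 d
  layer 2 (clay): t_2 = 8.31 × 0.02 / 4.169e-05 = 3987 d
  layer 3 (silty sand): t_3 = 11.8 × 0.20 / 4.169e-05 = 56615 d
Total t = Σ t_i = 93007 days = 254.6 years.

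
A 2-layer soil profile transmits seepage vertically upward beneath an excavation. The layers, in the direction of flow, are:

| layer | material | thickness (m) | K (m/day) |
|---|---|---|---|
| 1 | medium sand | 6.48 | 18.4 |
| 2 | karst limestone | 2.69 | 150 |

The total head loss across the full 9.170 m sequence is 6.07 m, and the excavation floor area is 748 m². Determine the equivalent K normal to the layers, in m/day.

Flow is perpendicular to layering, so the layers act in series and the equivalent K is the thickness-weighted harmonic mean.
Total thickness L = 6.48 + 2.69 = 9.170 m.
Σ(b_i/K_i) = 6.48/18.4 + 2.69/150 = 0.3701 d.
K_eq = L / Σ(b_i/K_i) = 9.170 / 0.3701 = 24.78 m/day.

24.8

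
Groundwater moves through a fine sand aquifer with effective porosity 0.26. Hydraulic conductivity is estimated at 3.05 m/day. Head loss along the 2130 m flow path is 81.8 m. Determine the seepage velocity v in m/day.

Hydraulic gradient i = Δh / L = 81.8 / 2130 = 0.03840.
Darcy flux q = K · i = 3.050 × 0.03840 = 0.1171 m/day.
Seepage velocity v = q / n_e = 0.1171 / 0.26 = 0.4505 m/day.

0.451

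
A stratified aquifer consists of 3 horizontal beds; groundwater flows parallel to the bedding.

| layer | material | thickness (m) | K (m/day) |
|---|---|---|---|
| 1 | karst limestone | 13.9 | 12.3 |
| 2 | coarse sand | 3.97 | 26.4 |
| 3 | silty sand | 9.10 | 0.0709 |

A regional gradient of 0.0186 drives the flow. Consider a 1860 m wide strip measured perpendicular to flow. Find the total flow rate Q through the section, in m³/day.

Flow is parallel to layering, so each bed carries its own Darcy discharge and the transmissivities add.
Σ(K_i·b_i) = 12.3×13.9 + 26.4×3.97 + 0.0709×9.10 = 276.4 m²/day.
Hydraulic gradient i = 0.0186.
Q = Σ(K_i·b_i) · W · i = 276.4 × 1860 × 0.01860 = 9563 m³/day.

9560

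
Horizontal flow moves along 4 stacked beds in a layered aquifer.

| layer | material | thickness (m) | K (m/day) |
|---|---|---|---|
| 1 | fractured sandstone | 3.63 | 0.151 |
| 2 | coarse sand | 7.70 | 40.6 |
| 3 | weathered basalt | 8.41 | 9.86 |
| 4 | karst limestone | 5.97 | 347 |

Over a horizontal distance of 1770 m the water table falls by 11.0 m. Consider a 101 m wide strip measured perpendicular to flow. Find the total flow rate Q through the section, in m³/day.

Flow is parallel to layering, so each bed carries its own Darcy discharge and the transmissivities add.
Σ(K_i·b_i) = 0.151×3.63 + 40.6×7.70 + 9.86×8.41 + 347×5.97 = 2468 m²/day.
Hydraulic gradient i = Δh / L = 11.0 / 1770 = 0.006215.
Q = Σ(K_i·b_i) · W · i = 2468 × 101 × 0.006215 = 1549 m³/day.

1550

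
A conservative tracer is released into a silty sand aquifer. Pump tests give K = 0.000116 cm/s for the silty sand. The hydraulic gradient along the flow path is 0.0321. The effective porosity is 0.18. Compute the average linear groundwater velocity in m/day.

0.0179

Convert K: 0.000116 cm/s × 864 = 0.1002 m/day.
Hydraulic gradient i = 0.0321.
Darcy flux q = K · i = 0.1002 × 0.03210 = 0.003217 m/day.
Seepage velocity v = q / n_e = 0.003217 / 0.18 = 0.01787 m/day.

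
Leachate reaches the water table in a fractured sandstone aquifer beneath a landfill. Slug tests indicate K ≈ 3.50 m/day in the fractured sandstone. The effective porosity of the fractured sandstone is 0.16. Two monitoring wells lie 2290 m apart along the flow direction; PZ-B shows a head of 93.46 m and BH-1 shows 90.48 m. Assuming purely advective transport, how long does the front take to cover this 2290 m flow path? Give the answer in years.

220

Hydraulic gradient i = (93.46 − 90.48) / 2290 = 2.98 / 2290 = 0.001301.
Darcy flux q = K · i = 3.500 × 0.001301 = 0.004555 m/day.
Seepage velocity v = q / n_e = 0.004555 / 0.16 = 0.02847 m/day.
Travel time t = L / v = 2290 / 0.02847 = 80446 days = 220.3 years.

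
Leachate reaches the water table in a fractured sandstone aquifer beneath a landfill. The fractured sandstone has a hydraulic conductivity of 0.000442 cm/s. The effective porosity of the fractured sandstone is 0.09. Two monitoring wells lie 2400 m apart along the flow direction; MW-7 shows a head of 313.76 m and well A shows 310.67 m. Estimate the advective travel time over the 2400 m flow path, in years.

1200

Convert K: 0.000442 cm/s × 864 = 0.3819 m/day.
Hydraulic gradient i = (313.76 − 310.67) / 2400 = 3.09 / 2400 = 0.001288.
Darcy flux q = K · i = 0.3819 × 0.001288 = 0.0004917 m/day.
Seepage velocity v = q / n_e = 0.0004917 / 0.09 = 0.005463 m/day.
Travel time t = L / v = 2400 / 0.005463 = 4.393e+05 days = 1203 years.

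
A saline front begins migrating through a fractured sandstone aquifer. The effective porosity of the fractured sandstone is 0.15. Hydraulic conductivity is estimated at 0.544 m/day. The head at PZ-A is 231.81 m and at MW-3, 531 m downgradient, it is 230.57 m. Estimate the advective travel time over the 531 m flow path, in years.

172

Hydraulic gradient i = (231.81 − 230.57) / 531 = 1.24 / 531 = 0.002335.
Darcy flux q = K · i = 0.5440 × 0.002335 = 0.001270 m/day.
Seepage velocity v = q / n_e = 0.001270 / 0.15 = 0.008469 m/day.
Travel time t = L / v = 531 / 0.008469 = 62699 days = 171.7 years.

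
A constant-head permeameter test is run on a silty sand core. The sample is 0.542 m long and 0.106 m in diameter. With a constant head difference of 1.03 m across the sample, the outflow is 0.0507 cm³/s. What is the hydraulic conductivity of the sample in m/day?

Cross-sectional area A = π·(d/2)² = π × (0.106/2)² = 0.008825 m².
Convert discharge: 0.0507 cm³/s = 5.070e-08 m³/s.
Darcy's law rearranged: K = Q·L / (A·Δh) = 5.070e-08 × 0.542 / (0.008825 × 1.03) = 3.023e-06 m/s = 0.2612 m/day.

0.261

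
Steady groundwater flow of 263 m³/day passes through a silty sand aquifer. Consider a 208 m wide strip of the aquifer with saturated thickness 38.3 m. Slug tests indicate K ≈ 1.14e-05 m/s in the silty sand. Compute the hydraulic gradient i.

Convert K: 1.14e-05 m/s × 86400 = 0.9850 m/day.
Cross-sectional area A = 208 × 38.3 = 7966 m².
From Q = K·A·i, i = Q / (K·A) = 263 / (0.9850 × 7966) = 0.03352.

0.0335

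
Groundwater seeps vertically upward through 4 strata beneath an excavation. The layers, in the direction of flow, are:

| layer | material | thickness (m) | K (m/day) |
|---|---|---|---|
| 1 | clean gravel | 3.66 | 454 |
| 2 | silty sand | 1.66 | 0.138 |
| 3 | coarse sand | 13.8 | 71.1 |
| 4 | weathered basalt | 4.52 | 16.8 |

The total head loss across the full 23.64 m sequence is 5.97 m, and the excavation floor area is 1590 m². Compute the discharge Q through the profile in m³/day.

759

Flow is perpendicular to layering, so the layers act in series and the equivalent K is the thickness-weighted harmonic mean.
Total thickness L = 3.66 + 1.66 + 13.8 + 4.52 = 23.64 m.
Σ(b_i/K_i) = 3.66/454 + 1.66/0.138 + 13.8/71.1 + 4.52/16.8 = 12.50 d.
K_eq = L / Σ(b_i/K_i) = 23.64 / 12.50 = 1.891 m/day.
Q = K_eq · A · (Δh/L) = 1.891 × 1590 × (5.97/23.64) = 759.4 m³/day.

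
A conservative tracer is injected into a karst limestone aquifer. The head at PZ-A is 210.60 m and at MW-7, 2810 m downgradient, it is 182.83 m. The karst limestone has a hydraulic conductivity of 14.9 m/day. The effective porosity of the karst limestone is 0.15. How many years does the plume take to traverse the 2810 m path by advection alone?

Hydraulic gradient i = (210.60 − 182.83) / 2810 = 27.77 / 2810 = 0.009883.
Darcy flux q = K · i = 14.90 × 0.009883 = 0.1473 m/day.
Seepage velocity v = q / n_e = 0.1473 / 0.15 = 0.9817 m/day.
Travel time t = L / v = 2810 / 0.9817 = 2862 days = 7.837 years.

7.84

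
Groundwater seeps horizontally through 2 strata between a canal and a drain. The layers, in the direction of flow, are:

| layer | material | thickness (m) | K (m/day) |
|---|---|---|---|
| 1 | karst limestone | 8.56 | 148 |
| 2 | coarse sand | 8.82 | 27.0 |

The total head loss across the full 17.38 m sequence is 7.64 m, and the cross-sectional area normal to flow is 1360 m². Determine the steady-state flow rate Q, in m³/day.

Flow is perpendicular to layering, so the layers act in series and the equivalent K is the thickness-weighted harmonic mean.
Total thickness L = 8.56 + 8.82 = 17.38 m.
Σ(b_i/K_i) = 8.56/148 + 8.82/27.0 = 0.3845 d.
K_eq = L / Σ(b_i/K_i) = 17.38 / 0.3845 = 45.20 m/day.
Q = K_eq · A · (Δh/L) = 45.20 × 1360 × (7.64/17.38) = 27023 m³/day.

27000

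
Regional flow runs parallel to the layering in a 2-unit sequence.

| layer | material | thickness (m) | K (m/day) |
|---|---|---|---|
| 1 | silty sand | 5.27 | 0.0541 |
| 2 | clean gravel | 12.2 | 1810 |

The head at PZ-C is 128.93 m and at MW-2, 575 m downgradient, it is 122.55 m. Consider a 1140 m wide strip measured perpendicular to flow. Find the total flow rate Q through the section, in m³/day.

279000

Flow is parallel to layering, so each bed carries its own Darcy discharge and the transmissivities add.
Σ(K_i·b_i) = 0.0541×5.27 + 1810×12.2 = 22082 m²/day.
Hydraulic gradient i = (128.93 − 122.55) / 575 = 6.38 / 575 = 0.01110.
Q = Σ(K_i·b_i) · W · i = 22082 × 1140 × 0.01110 = 2.793e+05 m³/day.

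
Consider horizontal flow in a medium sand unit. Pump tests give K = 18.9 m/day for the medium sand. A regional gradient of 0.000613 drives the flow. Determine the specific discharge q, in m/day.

0.0116

Hydraulic gradient i = 0.000613.
Specific discharge q = K · i = 18.90 × 0.0006130 = 0.01159 m/day.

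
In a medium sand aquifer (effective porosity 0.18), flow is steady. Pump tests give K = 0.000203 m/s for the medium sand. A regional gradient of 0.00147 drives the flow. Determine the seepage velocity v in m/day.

0.143

Convert K: 0.000203 m/s × 86400 = 17.54 m/day.
Hydraulic gradient i = 0.00147.
Darcy flux q = K · i = 17.54 × 0.001470 = 0.02578 m/day.
Seepage velocity v = q / n_e = 0.02578 / 0.18 = 0.1432 m/day.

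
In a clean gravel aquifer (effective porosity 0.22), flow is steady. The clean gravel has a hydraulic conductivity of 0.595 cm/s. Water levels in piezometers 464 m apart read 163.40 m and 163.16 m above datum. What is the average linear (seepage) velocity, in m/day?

1.21

Convert K: 0.595 cm/s × 864 = 514.1 m/day.
Hydraulic gradient i = (163.40 − 163.16) / 464 = 0.24 / 464 = 0.0005172.
Darcy flux q = K · i = 514.1 × 0.0005172 = 0.2659 m/day.
Seepage velocity v = q / n_e = 0.2659 / 0.22 = 1.209 m/day.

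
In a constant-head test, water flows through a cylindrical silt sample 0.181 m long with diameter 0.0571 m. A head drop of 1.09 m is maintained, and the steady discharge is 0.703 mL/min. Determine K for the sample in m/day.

Cross-sectional area A = π·(d/2)² = π × (0.0571/2)² = 0.002561 m².
Convert discharge: 0.703 mL/min = 1.172e-08 m³/s.
Darcy's law rearranged: K = Q·L / (A·Δh) = 1.172e-08 × 0.181 / (0.002561 × 1.09) = 7.598e-07 m/s = 0.06565 m/day.

0.0656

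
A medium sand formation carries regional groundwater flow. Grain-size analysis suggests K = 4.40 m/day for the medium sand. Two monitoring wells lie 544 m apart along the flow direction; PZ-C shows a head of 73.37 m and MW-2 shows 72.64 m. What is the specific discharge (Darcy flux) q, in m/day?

0.00590

Hydraulic gradient i = (73.37 − 72.64) / 544 = 0.73 / 544 = 0.001342.
Specific discharge q = K · i = 4.400 × 0.001342 = 0.005904 m/day.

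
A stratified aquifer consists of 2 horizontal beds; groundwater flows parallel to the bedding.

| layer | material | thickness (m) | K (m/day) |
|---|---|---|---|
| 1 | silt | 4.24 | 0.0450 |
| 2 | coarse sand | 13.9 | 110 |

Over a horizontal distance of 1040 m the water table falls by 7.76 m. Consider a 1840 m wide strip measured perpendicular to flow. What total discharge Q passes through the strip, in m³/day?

21000

Flow is parallel to layering, so each bed carries its own Darcy discharge and the transmissivities add.
Σ(K_i·b_i) = 0.0450×4.24 + 110×13.9 = 1529 m²/day.
Hydraulic gradient i = Δh / L = 7.76 / 1040 = 0.007462.
Q = Σ(K_i·b_i) · W · i = 1529 × 1840 × 0.007462 = 20995 m³/day.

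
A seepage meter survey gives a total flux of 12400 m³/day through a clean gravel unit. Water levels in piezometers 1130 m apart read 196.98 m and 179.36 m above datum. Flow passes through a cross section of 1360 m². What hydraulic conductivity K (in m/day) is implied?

585

Hydraulic gradient i = (196.98 − 179.36) / 1130 = 17.62 / 1130 = 0.01559.
From Q = K·A·i, K = Q / (A·i) = 12400 / (1360 × 0.01559) = 584.7 m/day.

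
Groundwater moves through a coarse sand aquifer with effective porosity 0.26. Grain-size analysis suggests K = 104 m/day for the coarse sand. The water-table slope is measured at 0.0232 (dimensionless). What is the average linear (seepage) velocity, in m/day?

Hydraulic gradient i = 0.0232.
Darcy flux q = K · i = 104.0 × 0.02320 = 2.413 m/day.
Seepage velocity v = q / n_e = 2.413 / 0.26 = 9.280 m/day.

9.28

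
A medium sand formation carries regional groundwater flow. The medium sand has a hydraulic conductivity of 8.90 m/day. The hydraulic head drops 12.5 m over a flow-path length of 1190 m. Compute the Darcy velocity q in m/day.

Hydraulic gradient i = Δh / L = 12.5 / 1190 = 0.01050.
Specific discharge q = K · i = 8.900 × 0.01050 = 0.09349 m/day.

0.0935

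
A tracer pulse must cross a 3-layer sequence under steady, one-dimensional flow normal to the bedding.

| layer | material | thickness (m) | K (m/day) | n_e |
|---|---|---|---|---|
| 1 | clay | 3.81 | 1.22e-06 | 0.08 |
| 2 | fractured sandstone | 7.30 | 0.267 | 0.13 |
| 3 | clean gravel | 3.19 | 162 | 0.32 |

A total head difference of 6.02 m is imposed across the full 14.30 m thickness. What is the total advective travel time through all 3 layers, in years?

With flow normal to the layers, continuity requires the same specific discharge q through every layer.
Σ(b_i/K_i) = 3.81/1.22e-06 + 7.30/0.267 + 3.19/162 = 3.123e+06 d.
q = Δh / Σ(b_i/K_i) = 6.02 / 3.123e+06 = 1.928e-06 m/day.
In each layer the seepage velocity is v_i = q/n_i, so the layer transit time is t_i = b_i·n_i / q:
  layer 1 (clay): t_1 = 3.81 × 0.08 / 1.928e-06 = 1.581e+05 d
  layer 2 (fractured sandstone): t_2 = 7.30 × 0.13 / 1.928e-06 = 4.923e+05 d
  layer 3 (clean gravel): t_3 = 3.19 × 0.32 / 1.928e-06 = 5.296e+05 d
Total t = Σ t_i = 1.180e+06 days = 3231 years.

3230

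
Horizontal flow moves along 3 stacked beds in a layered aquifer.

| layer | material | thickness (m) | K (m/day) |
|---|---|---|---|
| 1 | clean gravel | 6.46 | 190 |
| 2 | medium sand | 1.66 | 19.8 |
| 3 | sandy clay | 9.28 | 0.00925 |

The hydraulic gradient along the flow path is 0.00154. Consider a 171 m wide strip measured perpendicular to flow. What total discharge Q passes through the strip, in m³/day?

Flow is parallel to layering, so each bed carries its own Darcy discharge and the transmissivities add.
Σ(K_i·b_i) = 190×6.46 + 19.8×1.66 + 0.00925×9.28 = 1260 m²/day.
Hydraulic gradient i = 0.00154.
Q = Σ(K_i·b_i) · W · i = 1260 × 171 × 0.001540 = 331.9 m³/day.

332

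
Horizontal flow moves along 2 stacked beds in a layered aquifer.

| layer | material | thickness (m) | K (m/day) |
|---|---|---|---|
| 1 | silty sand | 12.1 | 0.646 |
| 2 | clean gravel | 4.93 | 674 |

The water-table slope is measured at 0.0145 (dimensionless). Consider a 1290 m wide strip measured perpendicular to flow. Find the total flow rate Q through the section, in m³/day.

62300

Flow is parallel to layering, so each bed carries its own Darcy discharge and the transmissivities add.
Σ(K_i·b_i) = 0.646×12.1 + 674×4.93 = 3331 m²/day.
Hydraulic gradient i = 0.0145.
Q = Σ(K_i·b_i) · W · i = 3331 × 1290 × 0.01450 = 62300 m³/day.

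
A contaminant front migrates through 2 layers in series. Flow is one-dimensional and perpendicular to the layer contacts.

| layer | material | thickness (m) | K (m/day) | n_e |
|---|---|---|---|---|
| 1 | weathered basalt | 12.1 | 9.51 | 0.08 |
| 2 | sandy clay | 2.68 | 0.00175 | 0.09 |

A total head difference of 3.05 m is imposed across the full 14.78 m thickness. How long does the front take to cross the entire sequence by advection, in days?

608

With flow normal to the layers, continuity requires the same specific discharge q through every layer.
Σ(b_i/K_i) = 12.1/9.51 + 2.68/0.00175 = 1533 d.
q = Δh / Σ(b_i/K_i) = 3.05 / 1533 = 0.001990 m/day.
In each layer the seepage velocity is v_i = q/n_i, so the layer transit time is t_i = b_i·n_i / q:
  layer 1 (weathered basalt): t_1 = 12.1 × 0.08 / 0.001990 = 486.4 d
  layer 2 (sandy clay): t_2 = 2.68 × 0.09 / 0.001990 = 121.2 d
Total t = Σ t_i = 607.7 days.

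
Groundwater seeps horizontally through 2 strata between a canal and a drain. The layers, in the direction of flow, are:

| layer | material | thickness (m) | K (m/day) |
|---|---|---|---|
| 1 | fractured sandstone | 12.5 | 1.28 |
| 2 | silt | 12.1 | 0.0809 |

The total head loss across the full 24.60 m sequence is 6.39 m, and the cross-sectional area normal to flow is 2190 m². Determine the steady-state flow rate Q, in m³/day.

Flow is perpendicular to layering, so the layers act in series and the equivalent K is the thickness-weighted harmonic mean.
Total thickness L = 12.5 + 12.1 = 24.60 m.
Σ(b_i/K_i) = 12.5/1.28 + 12.1/0.0809 = 159.3 d.
K_eq = L / Σ(b_i/K_i) = 24.60 / 159.3 = 0.1544 m/day.
Q = K_eq · A · (Δh/L) = 0.1544 × 2190 × (6.39/24.60) = 87.83 m³/day.

87.8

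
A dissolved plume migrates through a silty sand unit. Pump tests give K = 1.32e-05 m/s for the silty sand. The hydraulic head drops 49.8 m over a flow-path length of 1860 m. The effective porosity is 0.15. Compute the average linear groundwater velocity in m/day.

Convert K: 1.32e-05 m/s × 86400 = 1.140 m/day.
Hydraulic gradient i = Δh / L = 49.8 / 1860 = 0.02677.
Darcy flux q = K · i = 1.140 × 0.02677 = 0.03054 m/day.
Seepage velocity v = q / n_e = 0.03054 / 0.15 = 0.2036 m/day.

0.204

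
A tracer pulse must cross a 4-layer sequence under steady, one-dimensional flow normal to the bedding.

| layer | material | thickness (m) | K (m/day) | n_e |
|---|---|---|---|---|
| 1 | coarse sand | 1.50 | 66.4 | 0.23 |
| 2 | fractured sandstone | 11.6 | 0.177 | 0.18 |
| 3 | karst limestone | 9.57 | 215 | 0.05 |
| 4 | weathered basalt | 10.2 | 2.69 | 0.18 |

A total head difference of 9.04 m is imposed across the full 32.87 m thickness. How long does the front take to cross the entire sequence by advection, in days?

With flow normal to the layers, continuity requires the same specific discharge q through every layer.
Σ(b_i/K_i) = 1.50/66.4 + 11.6/0.177 + 9.57/215 + 10.2/2.69 = 69.40 d.
q = Δh / Σ(b_i/K_i) = 9.04 / 69.40 = 0.1303 m/day.
In each layer the seepage velocity is v_i = q/n_i, so the layer transit time is t_i = b_i·n_i / q:
  layer 1 (coarse sand): t_1 = 1.50 × 0.23 / 0.1303 = 2.648 d
  layer 2 (fractured sandstone): t_2 = 11.6 × 0.18 / 0.1303 = 16.03 d
  layer 3 (karst limestone): t_3 = 9.57 × 0.05 / 0.1303 = 3.673 d
  layer 4 (weathered basalt): t_4 = 10.2 × 0.18 / 0.1303 = 14.09 d
Total t = Σ t_i = 36.44 days.

36.4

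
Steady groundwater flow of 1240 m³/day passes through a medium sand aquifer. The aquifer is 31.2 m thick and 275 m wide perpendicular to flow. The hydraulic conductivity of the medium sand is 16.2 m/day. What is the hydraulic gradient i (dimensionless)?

0.00892

Cross-sectional area A = 275 × 31.2 = 8580 m².
From Q = K·A·i, i = Q / (K·A) = 1240 / (16.20 × 8580) = 0.008921.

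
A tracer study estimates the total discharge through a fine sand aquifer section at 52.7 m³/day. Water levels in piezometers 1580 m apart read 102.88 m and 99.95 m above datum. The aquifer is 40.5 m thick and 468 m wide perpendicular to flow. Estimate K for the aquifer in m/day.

1.50

Cross-sectional area A = 468 × 40.5 = 18954 m².
Hydraulic gradient i = (102.88 − 99.95) / 1580 = 2.93 / 1580 = 0.001854.
From Q = K·A·i, K = Q / (A·i) = 52.7 / (18954 × 0.001854) = 1.499 m/day.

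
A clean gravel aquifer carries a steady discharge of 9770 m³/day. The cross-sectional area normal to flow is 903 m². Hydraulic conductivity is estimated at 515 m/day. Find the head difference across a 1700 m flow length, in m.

From Q = K·A·i, i = Q / (K·A) = 9770 / (515.0 × 903.0) = 0.02101.
Head loss Δh = i · L = 0.02101 × 1700 = 35.71 m.

35.7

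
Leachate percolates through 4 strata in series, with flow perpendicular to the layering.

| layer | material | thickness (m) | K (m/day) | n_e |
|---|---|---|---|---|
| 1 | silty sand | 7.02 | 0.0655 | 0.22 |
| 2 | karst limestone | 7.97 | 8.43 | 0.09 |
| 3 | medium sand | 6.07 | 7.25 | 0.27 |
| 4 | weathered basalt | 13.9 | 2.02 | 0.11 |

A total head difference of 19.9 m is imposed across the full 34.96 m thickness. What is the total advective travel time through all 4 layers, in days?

31.6

With flow normal to the layers, continuity requires the same specific discharge q through every layer.
Σ(b_i/K_i) = 7.02/0.0655 + 7.97/8.43 + 6.07/7.25 + 13.9/2.02 = 115.8 d.
q = Δh / Σ(b_i/K_i) = 19.9 / 115.8 = 0.1718 m/day.
In each layer the seepage velocity is v_i = q/n_i, so the layer transit time is t_i = b_i·n_i / q:
  layer 1 (silty sand): t_1 = 7.02 × 0.22 / 0.1718 = 8.990 d
  layer 2 (karst limestone): t_2 = 7.97 × 0.09 / 0.1718 = 4.175 d
  layer 3 (medium sand): t_3 = 6.07 × 0.27 / 0.1718 = 9.540 d
  layer 4 (weathered basalt): t_4 = 13.9 × 0.11 / 0.1718 = 8.900 d
Total t = Σ t_i = 31.61 days.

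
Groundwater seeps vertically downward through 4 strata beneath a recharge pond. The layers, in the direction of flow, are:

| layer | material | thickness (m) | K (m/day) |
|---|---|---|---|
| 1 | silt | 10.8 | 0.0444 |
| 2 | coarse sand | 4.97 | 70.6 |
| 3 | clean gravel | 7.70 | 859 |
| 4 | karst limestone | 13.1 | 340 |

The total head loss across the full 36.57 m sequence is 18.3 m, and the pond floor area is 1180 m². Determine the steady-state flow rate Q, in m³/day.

Flow is perpendicular to layering, so the layers act in series and the equivalent K is the thickness-weighted harmonic mean.
Total thickness L = 10.8 + 4.97 + 7.70 + 13.1 = 36.57 m.
Σ(b_i/K_i) = 10.8/0.0444 + 4.97/70.6 + 7.70/859 + 13.1/340 = 243.4 d.
K_eq = L / Σ(b_i/K_i) = 36.57 / 243.4 = 0.1503 m/day.
Q = K_eq · A · (Δh/L) = 0.1503 × 1180 × (18.3/36.57) = 88.73 m³/day.

88.7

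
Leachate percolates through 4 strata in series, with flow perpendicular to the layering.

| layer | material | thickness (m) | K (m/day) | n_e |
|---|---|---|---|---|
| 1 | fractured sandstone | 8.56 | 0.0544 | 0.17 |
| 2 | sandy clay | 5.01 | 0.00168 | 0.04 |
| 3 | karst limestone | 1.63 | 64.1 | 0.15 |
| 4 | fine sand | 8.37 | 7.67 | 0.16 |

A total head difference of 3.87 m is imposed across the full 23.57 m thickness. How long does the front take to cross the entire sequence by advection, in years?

With flow normal to the layers, continuity requires the same specific discharge q through every layer.
Σ(b_i/K_i) = 8.56/0.0544 + 5.01/0.00168 + 1.63/64.1 + 8.37/7.67 = 3141 d.
q = Δh / Σ(b_i/K_i) = 3.87 / 3141 = 0.001232 m/day.
In each layer the seepage velocity is v_i = q/n_i, so the layer transit time is t_i = b_i·n_i / q:
  layer 1 (fractured sandstone): t_1 = 8.56 × 0.17 / 0.001232 = 1181 d
  layer 2 (sandy clay): t_2 = 5.01 × 0.04 / 0.001232 = 162.6 d
  layer 3 (karst limestone): t_3 = 1.63 × 0.15 / 0.001232 = 198.4 d
  layer 4 (fine sand): t_4 = 8.37 × 0.16 / 0.001232 = 1087 d
Total t = Σ t_i = 2629 days = 7.197 years.

7.20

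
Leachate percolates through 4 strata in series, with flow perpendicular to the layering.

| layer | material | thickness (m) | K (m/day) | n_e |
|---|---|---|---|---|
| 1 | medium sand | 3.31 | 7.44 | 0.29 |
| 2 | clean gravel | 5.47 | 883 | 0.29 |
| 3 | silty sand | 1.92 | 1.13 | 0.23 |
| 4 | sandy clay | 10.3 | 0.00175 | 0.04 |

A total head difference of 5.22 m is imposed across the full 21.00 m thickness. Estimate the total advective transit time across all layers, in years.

10.5

With flow normal to the layers, continuity requires the same specific discharge q through every layer.
Σ(b_i/K_i) = 3.31/7.44 + 5.47/883 + 1.92/1.13 + 10.3/0.00175 = 5888 d.
q = Δh / Σ(b_i/K_i) = 5.22 / 5888 = 0.0008866 m/day.
In each layer the seepage velocity is v_i = q/n_i, so the layer transit time is t_i = b_i·n_i / q:
  layer 1 (medium sand): t_1 = 3.31 × 0.29 / 0.0008866 = 1083 d
  layer 2 (clean gravel): t_2 = 5.47 × 0.29 / 0.0008866 = 1789 d
  layer 3 (silty sand): t_3 = 1.92 × 0.23 / 0.0008866 = 498.1 d
  layer 4 (sandy clay): t_4 = 10.3 × 0.04 / 0.0008866 = 464.7 d
Total t = Σ t_i = 3835 days = 10.50 years.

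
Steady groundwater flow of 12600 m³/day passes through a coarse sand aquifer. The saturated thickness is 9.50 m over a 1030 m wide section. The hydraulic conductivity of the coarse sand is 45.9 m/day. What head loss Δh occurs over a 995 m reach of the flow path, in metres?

27.9

Cross-sectional area A = 1030 × 9.50 = 9785 m².
From Q = K·A·i, i = Q / (K·A) = 12600 / (45.90 × 9785) = 0.02805.
Head loss Δh = i · L = 0.02805 × 995 = 27.91 m.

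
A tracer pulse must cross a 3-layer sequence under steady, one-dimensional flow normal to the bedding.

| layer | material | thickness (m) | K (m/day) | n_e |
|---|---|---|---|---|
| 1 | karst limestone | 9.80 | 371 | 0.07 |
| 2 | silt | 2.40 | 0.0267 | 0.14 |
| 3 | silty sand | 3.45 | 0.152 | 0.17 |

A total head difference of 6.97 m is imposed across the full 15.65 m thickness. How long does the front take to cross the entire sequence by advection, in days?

With flow normal to the layers, continuity requires the same specific discharge q through every layer.
Σ(b_i/K_i) = 9.80/371 + 2.40/0.0267 + 3.45/0.152 = 112.6 d.
q = Δh / Σ(b_i/K_i) = 6.97 / 112.6 = 0.06189 m/day.
In each layer the seepage velocity is v_i = q/n_i, so the layer transit time is t_i = b_i·n_i / q:
  layer 1 (karst limestone): t_1 = 9.80 × 0.07 / 0.06189 = 11.08 d
  layer 2 (silt): t_2 = 2.40 × 0.14 / 0.06189 = 5.429 d
  layer 3 (silty sand): t_3 = 3.45 × 0.17 / 0.06189 = 9.476 d
Total t = Σ t_i = 25.99 days.

26.0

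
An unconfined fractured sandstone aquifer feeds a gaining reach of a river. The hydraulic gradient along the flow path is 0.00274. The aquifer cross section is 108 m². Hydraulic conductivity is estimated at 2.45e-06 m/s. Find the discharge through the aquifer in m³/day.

Convert K: 2.45e-06 m/s × 86400 = 0.2117 m/day.
Hydraulic gradient i = 0.00274.
Darcy's law: Q = K · A · i = 0.2117 × 108.0 × 0.002740 = 0.06264 m³/day.

0.0626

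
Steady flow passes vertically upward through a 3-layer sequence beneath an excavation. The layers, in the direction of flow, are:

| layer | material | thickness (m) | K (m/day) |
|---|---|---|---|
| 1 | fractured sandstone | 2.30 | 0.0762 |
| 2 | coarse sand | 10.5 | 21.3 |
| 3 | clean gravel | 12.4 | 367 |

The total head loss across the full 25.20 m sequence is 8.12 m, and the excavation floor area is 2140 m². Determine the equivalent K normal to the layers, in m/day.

Flow is perpendicular to layering, so the layers act in series and the equivalent K is the thickness-weighted harmonic mean.
Total thickness L = 2.30 + 10.5 + 12.4 = 25.20 m.
Σ(b_i/K_i) = 2.30/0.0762 + 10.5/21.3 + 12.4/367 = 30.71 d.
K_eq = L / Σ(b_i/K_i) = 25.20 / 30.71 = 0.8206 m/day.

0.821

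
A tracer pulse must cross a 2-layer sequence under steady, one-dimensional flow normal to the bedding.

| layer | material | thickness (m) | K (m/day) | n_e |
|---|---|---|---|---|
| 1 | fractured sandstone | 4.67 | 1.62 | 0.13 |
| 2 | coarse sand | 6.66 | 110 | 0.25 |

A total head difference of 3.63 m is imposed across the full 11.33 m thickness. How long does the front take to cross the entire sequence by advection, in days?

With flow normal to the layers, continuity requires the same specific discharge q through every layer.
Σ(b_i/K_i) = 4.67/1.62 + 6.66/110 = 2.943 d.
q = Δh / Σ(b_i/K_i) = 3.63 / 2.943 = 1.233 m/day.
In each layer the seepage velocity is v_i = q/n_i, so the layer transit time is t_i = b_i·n_i / q:
  layer 1 (fractured sandstone): t_1 = 4.67 × 0.13 / 1.233 = 0.4922 d
  layer 2 (coarse sand): t_2 = 6.66 × 0.25 / 1.233 = 1.350 d
Total t = Σ t_i = 1.842 days.

1.84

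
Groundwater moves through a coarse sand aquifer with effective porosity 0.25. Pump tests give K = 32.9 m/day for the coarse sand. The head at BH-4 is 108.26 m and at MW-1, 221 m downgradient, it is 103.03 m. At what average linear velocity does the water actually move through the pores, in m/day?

3.11

Hydraulic gradient i = (108.26 − 103.03) / 221 = 5.23 / 221 = 0.02367.
Darcy flux q = K · i = 32.90 × 0.02367 = 0.7786 m/day.
Seepage velocity v = q / n_e = 0.7786 / 0.25 = 3.114 m/day.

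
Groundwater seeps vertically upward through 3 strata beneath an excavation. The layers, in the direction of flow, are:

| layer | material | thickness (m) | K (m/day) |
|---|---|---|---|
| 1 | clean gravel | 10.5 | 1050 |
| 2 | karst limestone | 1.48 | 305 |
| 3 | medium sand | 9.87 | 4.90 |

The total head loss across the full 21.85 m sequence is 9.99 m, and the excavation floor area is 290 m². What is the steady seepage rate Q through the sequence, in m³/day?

Flow is perpendicular to layering, so the layers act in series and the equivalent K is the thickness-weighted harmonic mean.
Total thickness L = 10.5 + 1.48 + 9.87 = 21.85 m.
Σ(b_i/K_i) = 10.5/1050 + 1.48/305 + 9.87/4.90 = 2.029 d.
K_eq = L / Σ(b_i/K_i) = 21.85 / 2.029 = 10.77 m/day.
Q = K_eq · A · (Δh/L) = 10.77 × 290 × (9.99/21.85) = 1428 m³/day.

1430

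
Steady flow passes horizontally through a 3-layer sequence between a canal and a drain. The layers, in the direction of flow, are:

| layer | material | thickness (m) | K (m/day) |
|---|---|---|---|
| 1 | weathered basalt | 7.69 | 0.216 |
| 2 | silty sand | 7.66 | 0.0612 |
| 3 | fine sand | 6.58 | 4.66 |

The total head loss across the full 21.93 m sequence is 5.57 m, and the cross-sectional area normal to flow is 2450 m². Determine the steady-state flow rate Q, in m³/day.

Flow is perpendicular to layering, so the layers act in series and the equivalent K is the thickness-weighted harmonic mean.
Total thickness L = 7.69 + 7.66 + 6.58 = 21.93 m.
Σ(b_i/K_i) = 7.69/0.216 + 7.66/0.0612 + 6.58/4.66 = 162.2 d.
K_eq = L / Σ(b_i/K_i) = 21.93 / 162.2 = 0.1352 m/day.
Q = K_eq · A · (Δh/L) = 0.1352 × 2450 × (5.57/21.93) = 84.15 m³/day.

84.1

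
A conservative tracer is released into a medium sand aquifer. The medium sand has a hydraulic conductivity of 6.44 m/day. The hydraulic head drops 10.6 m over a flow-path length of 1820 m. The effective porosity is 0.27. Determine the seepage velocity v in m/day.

0.139

Hydraulic gradient i = Δh / L = 10.6 / 1820 = 0.005824.
Darcy flux q = K · i = 6.440 × 0.005824 = 0.03751 m/day.
Seepage velocity v = q / n_e = 0.03751 / 0.27 = 0.1389 m/day.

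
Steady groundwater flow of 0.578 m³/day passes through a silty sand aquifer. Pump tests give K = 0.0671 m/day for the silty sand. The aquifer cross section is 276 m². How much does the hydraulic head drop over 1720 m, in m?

From Q = K·A·i, i = Q / (K·A) = 0.578 / (0.06710 × 276.0) = 0.03121.
Head loss Δh = i · L = 0.03121 × 1720 = 53.68 m.

53.7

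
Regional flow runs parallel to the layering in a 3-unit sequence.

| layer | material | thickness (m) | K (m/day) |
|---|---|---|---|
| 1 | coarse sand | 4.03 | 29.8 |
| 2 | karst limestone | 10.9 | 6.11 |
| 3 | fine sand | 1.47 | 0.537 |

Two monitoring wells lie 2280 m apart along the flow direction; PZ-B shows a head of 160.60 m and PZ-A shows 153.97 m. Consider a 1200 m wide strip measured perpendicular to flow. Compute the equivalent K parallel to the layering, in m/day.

Flow is parallel to layering, so each bed carries its own Darcy discharge and the transmissivities add.
Σ(K_i·b_i) = 29.8×4.03 + 6.11×10.9 + 0.537×1.47 = 187.5 m²/day.
Total thickness b = 16.40 m, so K_eq = Σ(K_i·b_i)/b = 11.43 m/day.

11.4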